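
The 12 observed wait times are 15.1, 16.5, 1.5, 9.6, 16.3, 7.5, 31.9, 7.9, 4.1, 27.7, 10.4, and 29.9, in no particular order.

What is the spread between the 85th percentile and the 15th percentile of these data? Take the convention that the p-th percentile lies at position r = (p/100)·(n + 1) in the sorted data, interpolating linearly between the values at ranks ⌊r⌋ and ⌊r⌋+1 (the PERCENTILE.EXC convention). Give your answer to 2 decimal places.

Sorted: 1.5, 4.1, 7.5, 7.9, 9.6, 10.4, 15.1, 16.3, 16.5, 27.7, 29.9, 31.9.
n = 12.
P15: r = 1.95; ranks 1–2 are 1.5, 4.1; interpolating gives 3.97.
P85: r = 11.05; ranks 11–12 are 29.9, 31.9; interpolating gives 30.
Difference: 30 − 3.97 = 26.03.

26.03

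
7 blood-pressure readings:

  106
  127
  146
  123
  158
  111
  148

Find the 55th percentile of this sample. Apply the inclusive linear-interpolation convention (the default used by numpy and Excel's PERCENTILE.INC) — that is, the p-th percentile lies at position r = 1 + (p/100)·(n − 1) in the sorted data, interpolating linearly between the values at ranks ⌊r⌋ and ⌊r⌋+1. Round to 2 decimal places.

Sorted: 106, 111, 123, 127, 146, 148, 158.
n = 7.
r = 1 + (55/100)·(7 − 1) = 1 + 3.3 = 4.3.
Rank 4 is 127 and rank 5 is 146.
Interpolate: 127 + 0.3·(146 − 127) = 127 + 0.3·19 = 132.7.

132.70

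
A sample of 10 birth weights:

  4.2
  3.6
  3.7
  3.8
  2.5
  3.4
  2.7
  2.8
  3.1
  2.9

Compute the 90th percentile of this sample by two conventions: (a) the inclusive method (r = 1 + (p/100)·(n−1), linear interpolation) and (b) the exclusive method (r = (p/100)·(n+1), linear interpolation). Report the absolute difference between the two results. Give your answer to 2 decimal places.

Sorted: 2.5, 2.7, 2.8, 2.9, 3.1, 3.4, 3.6, 3.7, 3.8, 4.2.
n = 10.
(a) r = 9.1; between ranks 9 (3.8) and 10 (4.2): 3.84.
(b) r = 9.9; between ranks 9 (3.8) and 10 (4.2): 4.16.
|3.84 − 4.16| = 0.32.

0.32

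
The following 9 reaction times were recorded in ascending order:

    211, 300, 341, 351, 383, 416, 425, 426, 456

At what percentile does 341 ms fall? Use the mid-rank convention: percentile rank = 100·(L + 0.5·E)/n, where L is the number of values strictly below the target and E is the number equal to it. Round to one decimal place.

Count below 341: L = 2; count equal: E = 1; n = 9.
Percentile rank = 100·(2 + 0.5·1)/9 = 100·2.5/9 = 27.78.

27.8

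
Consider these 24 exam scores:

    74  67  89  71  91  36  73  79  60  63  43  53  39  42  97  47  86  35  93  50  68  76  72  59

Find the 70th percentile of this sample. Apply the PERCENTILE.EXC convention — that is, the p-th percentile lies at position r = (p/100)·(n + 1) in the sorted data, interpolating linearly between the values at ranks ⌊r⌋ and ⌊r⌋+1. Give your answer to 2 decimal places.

75.00

Sorted: 35, 36, 39, 42, 43, 47, 50, 53, 59, 60, 63, 67, 68, 71, 72, 73, 74, 76, 79, 86, 89, 91, 93, 97.
n = 24.
r = (70/100)·(24 + 1) = 17.5.
Rank 17 is 74 and rank 18 is 76.
Interpolate: 74 + 0.5·(76 − 74) = 74 + 0.5·2 = 75.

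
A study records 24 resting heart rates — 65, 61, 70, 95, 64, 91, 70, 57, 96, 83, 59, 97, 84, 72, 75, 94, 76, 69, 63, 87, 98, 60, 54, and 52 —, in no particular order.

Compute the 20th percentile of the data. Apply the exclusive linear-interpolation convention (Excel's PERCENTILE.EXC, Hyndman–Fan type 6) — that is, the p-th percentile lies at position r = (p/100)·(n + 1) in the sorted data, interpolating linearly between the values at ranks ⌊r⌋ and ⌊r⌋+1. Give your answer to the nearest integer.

Sorted: 52, 54, 57, 59, 60, 61, 63, 64, 65, 69, 70, 70, 72, 75, 76, 83, 84, 87, 91, 94, 95, 96, 97, 98.
n = 24.
r = (20/100)·(24 + 1) = 5.
r is an integer, so P20 is the value at rank 5: 60.

60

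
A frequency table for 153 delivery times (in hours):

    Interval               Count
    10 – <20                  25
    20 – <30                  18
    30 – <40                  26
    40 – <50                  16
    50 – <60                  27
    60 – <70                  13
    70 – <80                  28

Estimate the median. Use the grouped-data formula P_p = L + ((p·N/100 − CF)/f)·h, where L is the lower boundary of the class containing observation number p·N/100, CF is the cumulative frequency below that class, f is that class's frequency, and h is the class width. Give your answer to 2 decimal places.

N = 153; target position k = 50/100 · 153 = 76.5.
Cumulative frequencies: 25, 43, 69, 85, 112, 125, 153.
Observation 76.5 falls in the class 40 – <50.
L = 40, CF = 69, f = 16, h = 10.
P50 = 40 + ((76.5 − 69)/16)·10 = 40 + 4.6875 = 44.6875.

44.69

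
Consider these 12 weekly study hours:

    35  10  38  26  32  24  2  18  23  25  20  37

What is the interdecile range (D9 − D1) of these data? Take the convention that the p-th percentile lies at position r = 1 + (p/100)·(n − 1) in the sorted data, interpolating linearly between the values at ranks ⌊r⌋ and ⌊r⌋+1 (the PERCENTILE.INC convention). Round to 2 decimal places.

26.00

Sorted: 2, 10, 18, 20, 23, 24, 25, 26, 32, 35, 37, 38.
n = 12.
P10: r = 2.1; ranks 2–3 are 10, 18; interpolating gives 10.8.
P90: r = 10.9; ranks 10–11 are 35, 37; interpolating gives 36.8.
Difference: 36.8 − 10.8 = 26.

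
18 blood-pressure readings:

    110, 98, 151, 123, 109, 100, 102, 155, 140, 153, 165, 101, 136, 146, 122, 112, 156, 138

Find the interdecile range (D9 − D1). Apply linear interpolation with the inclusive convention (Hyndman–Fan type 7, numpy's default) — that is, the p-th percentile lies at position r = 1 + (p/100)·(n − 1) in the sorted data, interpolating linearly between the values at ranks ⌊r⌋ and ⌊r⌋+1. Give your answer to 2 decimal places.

54.60

Sorted: 98, 100, 101, 102, 109, 110, 112, 122, 123, 136, 138, 140, 146, 151, 153, 155, 156, 165.
n = 18.
P10: r = 2.7; ranks 2–3 are 100, 101; interpolating gives 100.7.
P90: r = 16.3; ranks 16–17 are 155, 156; interpolating gives 155.3.
Difference: 155.3 − 100.7 = 54.6.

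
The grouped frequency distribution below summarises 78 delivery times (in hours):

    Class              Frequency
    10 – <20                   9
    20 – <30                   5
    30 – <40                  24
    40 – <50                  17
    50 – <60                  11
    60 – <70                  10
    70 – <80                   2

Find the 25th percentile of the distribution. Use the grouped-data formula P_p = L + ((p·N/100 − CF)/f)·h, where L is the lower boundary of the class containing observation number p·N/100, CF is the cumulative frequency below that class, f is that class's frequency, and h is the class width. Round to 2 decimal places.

32.29

N = 78; target position k = 25/100 · 78 = 19.5.
Cumulative frequencies: 9, 14, 38, 55, 66, 76, 78.
Observation 19.5 falls in the class 30 – <40.
L = 30, CF = 14, f = 24, h = 10.
P25 = 30 + ((19.5 − 14)/24)·10 = 30 + 2.29167 = 32.2917.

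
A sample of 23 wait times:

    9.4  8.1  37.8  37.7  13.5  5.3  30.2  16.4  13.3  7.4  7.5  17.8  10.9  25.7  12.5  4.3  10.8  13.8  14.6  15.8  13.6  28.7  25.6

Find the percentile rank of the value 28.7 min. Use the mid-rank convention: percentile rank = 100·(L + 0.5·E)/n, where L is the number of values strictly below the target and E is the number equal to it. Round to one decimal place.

84.8

Sorted: 4.3, 5.3, 7.4, 7.5, 8.1, 9.4, 10.8, 10.9, 12.5, 13.3, 13.5, 13.6, 13.8, 14.6, 15.8, 16.4, 17.8, 25.6, 25.7, 28.7, 30.2, 37.7, 37.8.
Count below 28.7: L = 19; count equal: E = 1; n = 23.
Percentile rank = 100·(19 + 0.5·1)/23 = 100·19.5/23 = 84.78.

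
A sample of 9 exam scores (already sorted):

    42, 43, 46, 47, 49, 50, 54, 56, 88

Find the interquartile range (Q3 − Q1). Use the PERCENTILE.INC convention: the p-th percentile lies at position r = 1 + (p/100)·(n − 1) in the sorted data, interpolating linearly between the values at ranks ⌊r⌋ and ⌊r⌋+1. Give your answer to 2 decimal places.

8.00

n = 9.
P25: r = 3 (integer) → 46.
P75: r = 7 (integer) → 54.
Difference: 54 − 46 = 8.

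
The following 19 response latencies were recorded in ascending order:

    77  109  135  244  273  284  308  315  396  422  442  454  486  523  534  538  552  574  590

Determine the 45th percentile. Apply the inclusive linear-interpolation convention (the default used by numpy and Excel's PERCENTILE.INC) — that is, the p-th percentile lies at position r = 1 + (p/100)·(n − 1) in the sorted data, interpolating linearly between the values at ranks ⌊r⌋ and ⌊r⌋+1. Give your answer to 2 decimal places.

n = 19.
r = 1 + (45/100)·(19 − 1) = 1 + 8.1 = 9.1.
Rank 9 is 396 and rank 10 is 422.
Interpolate: 396 + 0.1·(422 − 396) = 396 + 0.1·26 = 398.6.

398.60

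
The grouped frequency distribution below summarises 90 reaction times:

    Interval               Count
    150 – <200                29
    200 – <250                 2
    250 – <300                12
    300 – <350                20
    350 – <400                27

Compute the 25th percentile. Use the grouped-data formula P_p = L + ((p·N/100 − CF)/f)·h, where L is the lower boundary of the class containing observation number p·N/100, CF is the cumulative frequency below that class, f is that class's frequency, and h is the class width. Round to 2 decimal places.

N = 90; target position k = 25/100 · 90 = 22.5.
Cumulative frequencies: 29, 31, 43, 63, 90.
Observation 22.5 falls in the class 150 – <200.
L = 150, CF = 0, f = 29, h = 50.
P25 = 150 + ((22.5 − 0)/29)·50 = 150 + 38.7931 = 188.793.

188.79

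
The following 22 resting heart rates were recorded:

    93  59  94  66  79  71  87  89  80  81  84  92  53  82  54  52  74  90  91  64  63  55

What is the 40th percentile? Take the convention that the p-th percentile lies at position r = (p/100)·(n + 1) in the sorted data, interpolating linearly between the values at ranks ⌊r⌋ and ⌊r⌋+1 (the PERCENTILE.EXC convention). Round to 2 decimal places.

71.60

Sorted: 52, 53, 54, 55, 59, 63, 64, 66, 71, 74, 79, 80, 81, 82, 84, 87, 89, 90, 91, 92, 93, 94.
n = 22.
r = (40/100)·(22 + 1) = 9.2.
Rank 9 is 71 and rank 10 is 74.
Interpolate: 71 + 0.2·(74 − 71) = 71 + 0.2·3 = 71.6.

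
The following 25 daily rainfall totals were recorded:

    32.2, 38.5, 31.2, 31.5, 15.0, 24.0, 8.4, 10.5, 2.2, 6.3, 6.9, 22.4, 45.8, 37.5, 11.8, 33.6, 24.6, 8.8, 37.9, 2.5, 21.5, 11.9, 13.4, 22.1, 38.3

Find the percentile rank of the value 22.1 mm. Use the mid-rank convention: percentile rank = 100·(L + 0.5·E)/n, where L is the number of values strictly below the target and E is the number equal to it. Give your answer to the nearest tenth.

Sorted: 2.2, 2.5, 6.3, 6.9, 8.4, 8.8, 10.5, 11.8, 11.9, 13.4, 15.0, 21.5, 22.1, 22.4, 24.0, 24.6, 31.2, 31.5, 32.2, 33.6, 37.5, 37.9, 38.3, 38.5, 45.8.
Count below 22.1: L = 12; count equal: E = 1; n = 25.
Percentile rank = 100·(12 + 0.5·1)/25 = 100·12.5/25 = 50.

50.0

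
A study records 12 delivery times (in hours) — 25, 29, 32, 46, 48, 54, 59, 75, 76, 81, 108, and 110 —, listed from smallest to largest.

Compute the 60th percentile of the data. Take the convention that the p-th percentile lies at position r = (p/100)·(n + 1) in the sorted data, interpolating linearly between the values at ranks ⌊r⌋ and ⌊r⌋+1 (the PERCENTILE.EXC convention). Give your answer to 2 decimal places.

n = 12.
r = (60/100)·(12 + 1) = 7.8.
Rank 7 is 59 and rank 8 is 75.
Interpolate: 59 + 0.8·(75 − 59) = 59 + 0.8·16 = 71.8.

71.80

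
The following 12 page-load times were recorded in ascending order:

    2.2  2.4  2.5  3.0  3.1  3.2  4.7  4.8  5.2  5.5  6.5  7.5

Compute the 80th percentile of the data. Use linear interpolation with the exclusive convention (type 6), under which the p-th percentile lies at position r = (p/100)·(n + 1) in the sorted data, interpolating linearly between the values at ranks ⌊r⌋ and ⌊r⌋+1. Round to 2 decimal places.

5.90

n = 12.
r = (80/100)·(12 + 1) = 10.4.
Rank 10 is 5.5 and rank 11 is 6.5.
Interpolate: 5.5 + 0.4·(6.5 − 5.5) = 5.5 + 0.4·1 = 5.9.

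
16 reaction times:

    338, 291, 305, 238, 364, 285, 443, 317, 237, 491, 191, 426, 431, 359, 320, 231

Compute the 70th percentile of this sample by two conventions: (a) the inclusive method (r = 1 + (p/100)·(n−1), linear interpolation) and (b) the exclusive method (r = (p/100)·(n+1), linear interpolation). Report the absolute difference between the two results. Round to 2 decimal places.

2.00

Sorted: 191, 231, 237, 238, 285, 291, 305, 317, 320, 338, 359, 364, 426, 431, 443, 491.
n = 16.
(a) r = 11.5; between ranks 11 (359) and 12 (364): 361.5.
(b) r = 11.9; between ranks 11 (359) and 12 (364): 363.5.
|361.5 − 363.5| = 2.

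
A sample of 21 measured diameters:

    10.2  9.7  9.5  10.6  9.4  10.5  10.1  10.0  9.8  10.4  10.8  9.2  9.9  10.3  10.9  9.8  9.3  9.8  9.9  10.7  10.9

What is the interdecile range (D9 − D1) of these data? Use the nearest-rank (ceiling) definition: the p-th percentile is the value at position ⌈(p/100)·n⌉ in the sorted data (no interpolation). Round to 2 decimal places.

Sorted: 9.2, 9.3, 9.4, 9.5, 9.7, 9.8, 9.8, 9.8, 9.9, 9.9, 10.0, 10.1, 10.2, 10.3, 10.4, 10.5, 10.6, 10.7, 10.8, 10.9, 10.9.
n = 21.
P10: rank ⌈10/100·21⌉ = 3 → 9.4.
P90: rank ⌈90/100·21⌉ = 19 → 10.8.
Difference: 10.8 − 9.4 = 1.4.

1.40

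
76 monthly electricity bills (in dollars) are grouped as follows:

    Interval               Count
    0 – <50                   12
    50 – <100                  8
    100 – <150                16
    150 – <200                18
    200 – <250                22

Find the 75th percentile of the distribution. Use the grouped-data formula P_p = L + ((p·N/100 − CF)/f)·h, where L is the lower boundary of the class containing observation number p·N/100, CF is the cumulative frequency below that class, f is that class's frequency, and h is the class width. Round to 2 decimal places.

N = 76; target position k = 75/100 · 76 = 57.
Cumulative frequencies: 12, 20, 36, 54, 76.
Observation 57 falls in the class 200 – <250.
L = 200, CF = 54, f = 22, h = 50.
P75 = 200 + ((57 − 54)/22)·50 = 200 + 6.81818 = 206.818.

206.82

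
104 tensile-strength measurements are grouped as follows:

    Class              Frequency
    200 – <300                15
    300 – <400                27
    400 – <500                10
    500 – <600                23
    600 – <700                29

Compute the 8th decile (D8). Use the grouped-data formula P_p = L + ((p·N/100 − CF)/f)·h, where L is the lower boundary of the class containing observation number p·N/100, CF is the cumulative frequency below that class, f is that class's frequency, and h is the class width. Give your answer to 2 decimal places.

N = 104; target position k = 80/100 · 104 = 83.2.
Cumulative frequencies: 15, 42, 52, 75, 104.
Observation 83.2 falls in the class 600 – <700.
L = 600, CF = 75, f = 29, h = 100.
P80 = 600 + ((83.2 − 75)/29)·100 = 600 + 28.2759 = 628.276.

628.28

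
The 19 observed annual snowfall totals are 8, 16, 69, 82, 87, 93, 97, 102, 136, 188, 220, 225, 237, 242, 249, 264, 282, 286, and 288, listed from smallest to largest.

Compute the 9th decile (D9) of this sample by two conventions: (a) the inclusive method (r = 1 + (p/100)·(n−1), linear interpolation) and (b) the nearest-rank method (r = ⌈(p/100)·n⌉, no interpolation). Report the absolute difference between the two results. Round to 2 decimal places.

3.20

n = 19.
(a) r = 17.2; between ranks 17 (282) and 18 (286): 282.8.
(b) the nearest-rank method: rank 18 → 286.
|282.8 − 286| = 3.2.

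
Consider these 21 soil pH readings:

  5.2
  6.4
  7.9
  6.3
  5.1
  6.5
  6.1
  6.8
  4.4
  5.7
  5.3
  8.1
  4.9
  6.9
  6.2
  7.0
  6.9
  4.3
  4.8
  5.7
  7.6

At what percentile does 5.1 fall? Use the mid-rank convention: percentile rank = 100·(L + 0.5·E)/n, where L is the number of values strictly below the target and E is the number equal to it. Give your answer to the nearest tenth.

21.4

Sorted: 4.3, 4.4, 4.8, 4.9, 5.1, 5.2, 5.3, 5.7, 5.7, 6.1, 6.2, 6.3, 6.4, 6.5, 6.8, 6.9, 6.9, 7.0, 7.6, 7.9, 8.1.
Count below 5.1: L = 4; count equal: E = 1; n = 21.
Percentile rank = 100·(4 + 0.5·1)/21 = 100·4.5/21 = 21.43.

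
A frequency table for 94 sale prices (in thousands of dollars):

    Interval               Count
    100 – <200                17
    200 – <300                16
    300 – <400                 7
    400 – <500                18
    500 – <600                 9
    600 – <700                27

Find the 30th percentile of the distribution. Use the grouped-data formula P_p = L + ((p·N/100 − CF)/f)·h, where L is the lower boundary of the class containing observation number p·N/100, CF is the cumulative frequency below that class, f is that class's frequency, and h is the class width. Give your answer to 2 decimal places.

270.00

N = 94; target position k = 30/100 · 94 = 28.2.
Cumulative frequencies: 17, 33, 40, 58, 67, 94.
Observation 28.2 falls in the class 200 – <300.
L = 200, CF = 17, f = 16, h = 100.
P30 = 200 + ((28.2 − 17)/16)·100 = 200 + 70 = 270.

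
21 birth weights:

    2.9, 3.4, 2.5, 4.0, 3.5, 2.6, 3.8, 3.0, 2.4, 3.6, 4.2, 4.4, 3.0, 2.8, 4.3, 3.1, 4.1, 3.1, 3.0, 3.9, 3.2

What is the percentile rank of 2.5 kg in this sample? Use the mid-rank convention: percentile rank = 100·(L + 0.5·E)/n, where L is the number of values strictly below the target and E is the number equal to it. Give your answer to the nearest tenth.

Sorted: 2.4, 2.5, 2.6, 2.8, 2.9, 3.0, 3.0, 3.0, 3.1, 3.1, 3.2, 3.4, 3.5, 3.6, 3.8, 3.9, 4.0, 4.1, 4.2, 4.3, 4.4.
Count below 2.5: L = 1; count equal: E = 1; n = 21.
Percentile rank = 100·(1 + 0.5·1)/21 = 100·1.5/21 = 7.143.

7.1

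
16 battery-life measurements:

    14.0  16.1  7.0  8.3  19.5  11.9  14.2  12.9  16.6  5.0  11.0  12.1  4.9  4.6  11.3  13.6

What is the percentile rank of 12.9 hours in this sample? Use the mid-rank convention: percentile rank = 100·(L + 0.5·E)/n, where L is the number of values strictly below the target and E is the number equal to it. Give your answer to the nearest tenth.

Sorted: 4.6, 4.9, 5.0, 7.0, 8.3, 11.0, 11.3, 11.9, 12.1, 12.9, 13.6, 14.0, 14.2, 16.1, 16.6, 19.5.
Count below 12.9: L = 9; count equal: E = 1; n = 16.
Percentile rank = 100·(9 + 0.5·1)/16 = 100·9.5/16 = 59.38.

59.4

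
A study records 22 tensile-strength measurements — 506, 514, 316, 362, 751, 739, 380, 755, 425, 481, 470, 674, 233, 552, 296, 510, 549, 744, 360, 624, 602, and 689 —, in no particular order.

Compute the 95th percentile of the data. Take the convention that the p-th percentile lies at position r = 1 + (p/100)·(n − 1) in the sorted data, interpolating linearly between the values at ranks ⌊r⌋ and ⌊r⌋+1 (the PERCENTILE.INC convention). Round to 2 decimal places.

750.65

Sorted: 233, 296, 316, 360, 362, 380, 425, 470, 481, 506, 510, 514, 549, 552, 602, 624, 674, 689, 739, 744, 751, 755.
n = 22.
r = 1 + (95/100)·(22 − 1) = 1 + 19.95 = 20.95.
Rank 20 is 744 and rank 21 is 751.
Interpolate: 744 + 0.95·(751 − 744) = 744 + 0.95·7 = 750.65.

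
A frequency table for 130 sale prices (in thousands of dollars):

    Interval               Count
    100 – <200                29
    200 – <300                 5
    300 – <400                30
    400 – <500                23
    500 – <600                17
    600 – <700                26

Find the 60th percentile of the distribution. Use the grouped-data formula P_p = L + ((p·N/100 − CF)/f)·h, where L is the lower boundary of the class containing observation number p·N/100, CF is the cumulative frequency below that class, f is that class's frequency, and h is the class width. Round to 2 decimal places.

460.87

N = 130; target position k = 60/100 · 130 = 78.
Cumulative frequencies: 29, 34, 64, 87, 104, 130.
Observation 78 falls in the class 400 – <500.
L = 400, CF = 64, f = 23, h = 100.
P60 = 400 + ((78 − 64)/23)·100 = 400 + 60.8696 = 460.87.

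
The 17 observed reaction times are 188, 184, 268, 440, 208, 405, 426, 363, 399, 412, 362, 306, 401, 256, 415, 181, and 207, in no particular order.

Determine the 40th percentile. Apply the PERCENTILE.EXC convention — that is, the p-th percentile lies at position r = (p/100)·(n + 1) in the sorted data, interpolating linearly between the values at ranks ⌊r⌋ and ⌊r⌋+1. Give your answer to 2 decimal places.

275.60

Sorted: 181, 184, 188, 207, 208, 256, 268, 306, 362, 363, 399, 401, 405, 412, 415, 426, 440.
n = 17.
r = (40/100)·(17 + 1) = 7.2.
Rank 7 is 268 and rank 8 is 306.
Interpolate: 268 + 0.2·(306 − 268) = 268 + 0.2·38 = 275.6.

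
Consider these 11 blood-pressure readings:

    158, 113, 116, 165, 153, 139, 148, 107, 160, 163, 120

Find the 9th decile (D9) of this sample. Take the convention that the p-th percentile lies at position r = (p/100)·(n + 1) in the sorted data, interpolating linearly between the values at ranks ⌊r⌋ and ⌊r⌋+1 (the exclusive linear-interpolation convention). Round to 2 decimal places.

Sorted: 107, 113, 116, 120, 139, 148, 153, 158, 160, 163, 165.
n = 11.
r = (90/100)·(11 + 1) = 10.8.
Rank 10 is 163 and rank 11 is 165.
Interpolate: 163 + 0.8·(165 − 163) = 163 + 0.8·2 = 164.6.

164.60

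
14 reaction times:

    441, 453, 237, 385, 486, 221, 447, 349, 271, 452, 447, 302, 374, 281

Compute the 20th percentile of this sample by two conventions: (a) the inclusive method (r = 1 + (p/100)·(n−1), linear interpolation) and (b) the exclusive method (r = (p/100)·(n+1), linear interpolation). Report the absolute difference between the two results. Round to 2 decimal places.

Sorted: 221, 237, 271, 281, 302, 349, 374, 385, 441, 447, 447, 452, 453, 486.
n = 14.
(a) r = 3.6; between ranks 3 (271) and 4 (281): 277.
(b) r = 3 → value at rank 3 = 271.
|277 − 271| = 6.

6.00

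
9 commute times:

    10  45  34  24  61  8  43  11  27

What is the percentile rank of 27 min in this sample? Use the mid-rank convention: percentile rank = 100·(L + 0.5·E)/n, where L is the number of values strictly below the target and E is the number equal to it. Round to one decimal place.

Sorted: 8, 10, 11, 24, 27, 34, 43, 45, 61.
Count below 27: L = 4; count equal: E = 1; n = 9.
Percentile rank = 100·(4 + 0.5·1)/9 = 100·4.5/9 = 50.

50.0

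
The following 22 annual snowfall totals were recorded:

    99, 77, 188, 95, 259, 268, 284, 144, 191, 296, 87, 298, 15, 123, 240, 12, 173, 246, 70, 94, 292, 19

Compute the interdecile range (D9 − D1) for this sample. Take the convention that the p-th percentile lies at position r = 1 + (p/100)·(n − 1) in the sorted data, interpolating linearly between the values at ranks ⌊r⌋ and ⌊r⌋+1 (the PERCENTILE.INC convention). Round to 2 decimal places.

Sorted: 12, 15, 19, 70, 77, 87, 94, 95, 99, 123, 144, 173, 188, 191, 240, 246, 259, 268, 284, 292, 296, 298.
n = 22.
P10: r = 3.1; ranks 3–4 are 19, 70; interpolating gives 24.1.
P90: r = 19.9; ranks 19–20 are 284, 292; interpolating gives 291.2.
Difference: 291.2 − 24.1 = 267.1.

267.10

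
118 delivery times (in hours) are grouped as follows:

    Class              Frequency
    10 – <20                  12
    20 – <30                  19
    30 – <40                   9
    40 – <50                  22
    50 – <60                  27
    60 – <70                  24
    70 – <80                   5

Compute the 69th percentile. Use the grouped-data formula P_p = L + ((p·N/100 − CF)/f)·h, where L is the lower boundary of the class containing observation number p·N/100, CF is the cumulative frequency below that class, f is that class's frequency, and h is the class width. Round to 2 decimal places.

57.19

N = 118; target position k = 69/100 · 118 = 81.42.
Cumulative frequencies: 12, 31, 40, 62, 89, 113, 118.
Observation 81.42 falls in the class 50 – <60.
L = 50, CF = 62, f = 27, h = 10.
P69 = 50 + ((81.42 − 62)/27)·10 = 50 + 7.19259 = 57.1926.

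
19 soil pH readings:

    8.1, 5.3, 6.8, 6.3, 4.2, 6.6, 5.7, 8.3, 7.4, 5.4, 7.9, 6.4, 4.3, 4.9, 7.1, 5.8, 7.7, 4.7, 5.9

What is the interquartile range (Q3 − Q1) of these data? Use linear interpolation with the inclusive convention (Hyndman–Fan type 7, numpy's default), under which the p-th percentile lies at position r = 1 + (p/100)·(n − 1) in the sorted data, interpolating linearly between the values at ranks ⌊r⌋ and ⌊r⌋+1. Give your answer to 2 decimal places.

1.90

Sorted: 4.2, 4.3, 4.7, 4.9, 5.3, 5.4, 5.7, 5.8, 5.9, 6.3, 6.4, 6.6, 6.8, 7.1, 7.4, 7.7, 7.9, 8.1, 8.3.
n = 19.
P25: r = 5.5; ranks 5–6 are 5.3, 5.4; interpolating gives 5.35.
P75: r = 14.5; ranks 14–15 are 7.1, 7.4; interpolating gives 7.25.
Difference: 7.25 − 5.35 = 1.9.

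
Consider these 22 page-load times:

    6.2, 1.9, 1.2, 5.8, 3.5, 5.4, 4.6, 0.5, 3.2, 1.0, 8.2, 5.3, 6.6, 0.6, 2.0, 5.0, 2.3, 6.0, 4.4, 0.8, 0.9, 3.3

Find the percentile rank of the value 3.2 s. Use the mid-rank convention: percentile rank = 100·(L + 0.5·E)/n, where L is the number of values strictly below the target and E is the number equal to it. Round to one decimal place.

43.2

Sorted: 0.5, 0.6, 0.8, 0.9, 1.0, 1.2, 1.9, 2.0, 2.3, 3.2, 3.3, 3.5, 4.4, 4.6, 5.0, 5.3, 5.4, 5.8, 6.0, 6.2, 6.6, 8.2.
Count below 3.2: L = 9; count equal: E = 1; n = 22.
Percentile rank = 100·(9 + 0.5·1)/22 = 100·9.5/22 = 43.18.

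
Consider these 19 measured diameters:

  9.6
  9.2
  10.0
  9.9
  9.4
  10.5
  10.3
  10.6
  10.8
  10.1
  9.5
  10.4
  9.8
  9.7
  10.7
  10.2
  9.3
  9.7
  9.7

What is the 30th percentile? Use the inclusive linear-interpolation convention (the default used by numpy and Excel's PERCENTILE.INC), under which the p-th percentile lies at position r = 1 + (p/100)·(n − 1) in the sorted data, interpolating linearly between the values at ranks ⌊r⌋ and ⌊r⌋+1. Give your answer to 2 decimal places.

9.70

Sorted: 9.2, 9.3, 9.4, 9.5, 9.6, 9.7, 9.7, 9.7, 9.8, 9.9, 10.0, 10.1, 10.2, 10.3, 10.4, 10.5, 10.6, 10.7, 10.8.
n = 19.
r = 1 + (30/100)·(19 − 1) = 1 + 5.4 = 6.4.
Rank 6 is 9.7 and rank 7 is 9.7.
Interpolate: 9.7 + 0.4·(9.7 − 9.7) = 9.7 + 0.4·0 = 9.7.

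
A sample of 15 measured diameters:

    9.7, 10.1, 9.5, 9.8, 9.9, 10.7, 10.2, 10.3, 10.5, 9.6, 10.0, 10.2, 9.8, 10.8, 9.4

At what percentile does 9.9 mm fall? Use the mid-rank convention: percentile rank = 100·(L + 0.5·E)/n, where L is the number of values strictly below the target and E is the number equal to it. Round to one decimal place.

Sorted: 9.4, 9.5, 9.6, 9.7, 9.8, 9.8, 9.9, 10.0, 10.1, 10.2, 10.2, 10.3, 10.5, 10.7, 10.8.
Count below 9.9: L = 6; count equal: E = 1; n = 15.
Percentile rank = 100·(6 + 0.5·1)/15 = 100·6.5/15 = 43.33.

43.3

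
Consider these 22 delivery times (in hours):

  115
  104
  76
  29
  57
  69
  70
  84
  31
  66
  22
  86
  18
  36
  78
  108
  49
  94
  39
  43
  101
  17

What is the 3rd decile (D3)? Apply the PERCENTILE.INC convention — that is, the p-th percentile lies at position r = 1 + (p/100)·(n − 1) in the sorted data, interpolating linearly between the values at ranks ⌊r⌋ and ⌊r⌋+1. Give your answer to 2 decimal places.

Sorted: 17, 18, 22, 29, 31, 36, 39, 43, 49, 57, 66, 69, 70, 76, 78, 84, 86, 94, 101, 104, 108, 115.
n = 22.
r = 1 + (30/100)·(22 − 1) = 1 + 6.3 = 7.3.
Rank 7 is 39 and rank 8 is 43.
Interpolate: 39 + 0.3·(43 − 39) = 39 + 0.3·4 = 40.2.

40.20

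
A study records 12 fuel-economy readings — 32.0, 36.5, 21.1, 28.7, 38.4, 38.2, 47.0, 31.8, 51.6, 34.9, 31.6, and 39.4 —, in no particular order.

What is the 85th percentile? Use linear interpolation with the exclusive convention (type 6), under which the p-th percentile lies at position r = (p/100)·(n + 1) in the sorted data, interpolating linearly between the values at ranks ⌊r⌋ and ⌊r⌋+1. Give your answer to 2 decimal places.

Sorted: 21.1, 28.7, 31.6, 31.8, 32.0, 34.9, 36.5, 38.2, 38.4, 39.4, 47.0, 51.6.
n = 12.
r = (85/100)·(12 + 1) = 11.05.
Rank 11 is 47.0 and rank 12 is 51.6.
Interpolate: 47.0 + 0.05·(51.6 − 47.0) = 47.0 + 0.05·4.6 = 47.23.

47.23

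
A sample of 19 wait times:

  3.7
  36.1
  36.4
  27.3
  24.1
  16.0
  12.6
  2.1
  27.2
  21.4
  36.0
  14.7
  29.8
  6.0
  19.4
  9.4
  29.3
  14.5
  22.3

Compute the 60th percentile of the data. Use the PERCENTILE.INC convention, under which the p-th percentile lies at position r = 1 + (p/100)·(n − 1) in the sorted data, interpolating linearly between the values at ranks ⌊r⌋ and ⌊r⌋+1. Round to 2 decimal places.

Sorted: 2.1, 3.7, 6.0, 9.4, 12.6, 14.5, 14.7, 16.0, 19.4, 21.4, 22.3, 24.1, 27.2, 27.3, 29.3, 29.8, 36.0, 36.1, 36.4.
n = 19.
r = 1 + (60/100)·(19 − 1) = 1 + 10.8 = 11.8.
Rank 11 is 22.3 and rank 12 is 24.1.
Interpolate: 22.3 + 0.8·(24.1 − 22.3) = 22.3 + 0.8·1.8 = 23.74.

23.74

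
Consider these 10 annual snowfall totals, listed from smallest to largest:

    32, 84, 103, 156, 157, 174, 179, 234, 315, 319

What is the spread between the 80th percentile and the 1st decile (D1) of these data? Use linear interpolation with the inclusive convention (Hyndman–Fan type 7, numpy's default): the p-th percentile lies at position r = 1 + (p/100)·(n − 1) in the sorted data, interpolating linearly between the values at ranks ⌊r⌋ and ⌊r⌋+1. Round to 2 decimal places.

171.40

n = 10.
P10: r = 1.9; ranks 1–2 are 32, 84; interpolating gives 78.8.
P80: r = 8.2; ranks 8–9 are 234, 315; interpolating gives 250.2.
Difference: 250.2 − 78.8 = 171.4.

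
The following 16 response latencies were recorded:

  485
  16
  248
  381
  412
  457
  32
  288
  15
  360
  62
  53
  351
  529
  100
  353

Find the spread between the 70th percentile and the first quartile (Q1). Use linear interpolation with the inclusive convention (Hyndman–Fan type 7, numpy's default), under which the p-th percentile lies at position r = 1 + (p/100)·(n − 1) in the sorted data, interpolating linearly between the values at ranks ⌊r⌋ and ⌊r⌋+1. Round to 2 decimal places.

Sorted: 15, 16, 32, 53, 62, 100, 248, 288, 351, 353, 360, 381, 412, 457, 485, 529.
n = 16.
P25: r = 4.75; ranks 4–5 are 53, 62; interpolating gives 59.75.
P70: r = 11.5; ranks 11–12 are 360, 381; interpolating gives 370.5.
Difference: 370.5 − 59.75 = 310.75.

310.75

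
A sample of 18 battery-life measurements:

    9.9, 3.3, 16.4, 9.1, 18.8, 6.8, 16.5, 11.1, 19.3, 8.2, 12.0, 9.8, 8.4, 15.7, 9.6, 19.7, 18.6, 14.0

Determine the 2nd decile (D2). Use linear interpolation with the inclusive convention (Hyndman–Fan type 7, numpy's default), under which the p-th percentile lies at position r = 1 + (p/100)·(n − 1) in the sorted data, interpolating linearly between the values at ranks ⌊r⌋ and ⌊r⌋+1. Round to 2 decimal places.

Sorted: 3.3, 6.8, 8.2, 8.4, 9.1, 9.6, 9.8, 9.9, 11.1, 12.0, 14.0, 15.7, 16.4, 16.5, 18.6, 18.8, 19.3, 19.7.
n = 18.
r = 1 + (20/100)·(18 − 1) = 1 + 3.4 = 4.4.
Rank 4 is 8.4 and rank 5 is 9.1.
Interpolate: 8.4 + 0.4·(9.1 − 8.4) = 8.4 + 0.4·0.7 = 8.68.

8.68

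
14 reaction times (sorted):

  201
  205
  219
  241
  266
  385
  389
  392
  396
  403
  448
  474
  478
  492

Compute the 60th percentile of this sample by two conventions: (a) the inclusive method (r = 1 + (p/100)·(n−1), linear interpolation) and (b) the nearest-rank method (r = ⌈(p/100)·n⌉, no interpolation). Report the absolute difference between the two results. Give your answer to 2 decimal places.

n = 14.
(a) r = 8.8; between ranks 8 (392) and 9 (396): 395.2.
(b) the nearest-rank method: rank 9 → 396.
|395.2 − 396| = 0.8.

0.80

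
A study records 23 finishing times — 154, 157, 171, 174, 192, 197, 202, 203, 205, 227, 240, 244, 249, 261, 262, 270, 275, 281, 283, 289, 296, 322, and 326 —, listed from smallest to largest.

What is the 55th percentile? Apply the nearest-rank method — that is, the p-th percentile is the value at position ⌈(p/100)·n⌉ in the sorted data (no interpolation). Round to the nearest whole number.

249

n = 23.
Position = ⌈55/100 · 23⌉ = ⌈12.65⌉ = 13.
The value at rank 13 is 249.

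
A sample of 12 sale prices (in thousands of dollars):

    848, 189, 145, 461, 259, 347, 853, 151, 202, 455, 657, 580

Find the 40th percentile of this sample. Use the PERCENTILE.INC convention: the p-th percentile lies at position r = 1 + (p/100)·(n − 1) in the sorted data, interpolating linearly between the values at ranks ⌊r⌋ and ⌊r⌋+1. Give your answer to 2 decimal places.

294.20

Sorted: 145, 151, 189, 202, 259, 347, 455, 461, 580, 657, 848, 853.
n = 12.
r = 1 + (40/100)·(12 − 1) = 1 + 4.4 = 5.4.
Rank 5 is 259 and rank 6 is 347.
Interpolate: 259 + 0.4·(347 − 259) = 259 + 0.4·88 = 294.2.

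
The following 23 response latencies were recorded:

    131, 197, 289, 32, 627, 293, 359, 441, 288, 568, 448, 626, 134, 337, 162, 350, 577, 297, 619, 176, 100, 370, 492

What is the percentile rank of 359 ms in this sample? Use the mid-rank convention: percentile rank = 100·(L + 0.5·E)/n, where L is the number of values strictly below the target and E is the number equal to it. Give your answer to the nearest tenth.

Sorted: 32, 100, 131, 134, 162, 176, 197, 288, 289, 293, 297, 337, 350, 359, 370, 441, 448, 492, 568, 577, 619, 626, 627.
Count below 359: L = 13; count equal: E = 1; n = 23.
Percentile rank = 100·(13 + 0.5·1)/23 = 100·13.5/23 = 58.7.

58.7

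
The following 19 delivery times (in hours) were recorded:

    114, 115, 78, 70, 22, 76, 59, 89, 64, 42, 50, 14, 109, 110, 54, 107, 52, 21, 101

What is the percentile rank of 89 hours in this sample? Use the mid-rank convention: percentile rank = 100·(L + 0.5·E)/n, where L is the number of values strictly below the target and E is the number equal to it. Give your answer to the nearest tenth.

Sorted: 14, 21, 22, 42, 50, 52, 54, 59, 64, 70, 76, 78, 89, 101, 107, 109, 110, 114, 115.
Count below 89: L = 12; count equal: E = 1; n = 19.
Percentile rank = 100·(12 + 0.5·1)/19 = 100·12.5/19 = 65.79.

65.8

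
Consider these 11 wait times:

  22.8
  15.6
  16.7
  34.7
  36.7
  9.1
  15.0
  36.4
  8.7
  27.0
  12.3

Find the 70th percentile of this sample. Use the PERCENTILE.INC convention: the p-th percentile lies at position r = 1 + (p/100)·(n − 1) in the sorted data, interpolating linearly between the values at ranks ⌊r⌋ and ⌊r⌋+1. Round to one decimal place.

27.0

Sorted: 8.7, 9.1, 12.3, 15.0, 15.6, 16.7, 22.8, 27.0, 34.7, 36.4, 36.7.
n = 11.
r = 1 + (70/100)·(11 − 1) = 1 + 7 = 8.
r is an integer, so P70 is the value at rank 8: 27.0.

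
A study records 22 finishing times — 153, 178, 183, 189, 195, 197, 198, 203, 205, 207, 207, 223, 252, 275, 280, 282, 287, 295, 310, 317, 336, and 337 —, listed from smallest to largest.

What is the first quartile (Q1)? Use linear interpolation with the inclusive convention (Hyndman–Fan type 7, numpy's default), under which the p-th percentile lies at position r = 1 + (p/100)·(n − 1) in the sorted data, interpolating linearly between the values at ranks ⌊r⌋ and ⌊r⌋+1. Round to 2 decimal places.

197.25

n = 22.
r = 1 + (25/100)·(22 − 1) = 1 + 5.25 = 6.25.
Rank 6 is 197 and rank 7 is 198.
Interpolate: 197 + 0.25·(198 − 197) = 197 + 0.25·1 = 197.25.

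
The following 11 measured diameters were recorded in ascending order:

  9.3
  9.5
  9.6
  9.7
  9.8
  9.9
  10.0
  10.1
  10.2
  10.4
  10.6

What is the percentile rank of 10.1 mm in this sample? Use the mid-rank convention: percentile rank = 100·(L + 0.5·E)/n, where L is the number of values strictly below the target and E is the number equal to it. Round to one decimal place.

Count below 10.1: L = 7; count equal: E = 1; n = 11.
Percentile rank = 100·(7 + 0.5·1)/11 = 100·7.5/11 = 68.18.

68.2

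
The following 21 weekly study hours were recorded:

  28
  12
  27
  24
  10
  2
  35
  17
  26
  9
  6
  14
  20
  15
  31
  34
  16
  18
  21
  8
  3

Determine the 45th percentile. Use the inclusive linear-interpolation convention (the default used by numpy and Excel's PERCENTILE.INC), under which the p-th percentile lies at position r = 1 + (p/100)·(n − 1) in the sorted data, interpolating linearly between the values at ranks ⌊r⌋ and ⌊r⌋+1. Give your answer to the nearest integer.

16

Sorted: 2, 3, 6, 8, 9, 10, 12, 14, 15, 16, 17, 18, 20, 21, 24, 26, 27, 28, 31, 34, 35.
n = 21.
r = 1 + (45/100)·(21 − 1) = 1 + 9 = 10.
r is an integer, so P45 is the value at rank 10: 16.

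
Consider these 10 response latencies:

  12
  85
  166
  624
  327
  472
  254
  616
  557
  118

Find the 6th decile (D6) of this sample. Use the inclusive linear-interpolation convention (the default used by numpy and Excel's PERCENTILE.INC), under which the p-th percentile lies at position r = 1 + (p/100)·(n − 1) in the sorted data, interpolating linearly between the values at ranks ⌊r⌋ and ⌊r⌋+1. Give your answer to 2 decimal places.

385.00

Sorted: 12, 85, 118, 166, 254, 327, 472, 557, 616, 624.
n = 10.
r = 1 + (60/100)·(10 − 1) = 1 + 5.4 = 6.4.
Rank 6 is 327 and rank 7 is 472.
Interpolate: 327 + 0.4·(472 − 327) = 327 + 0.4·145 = 385.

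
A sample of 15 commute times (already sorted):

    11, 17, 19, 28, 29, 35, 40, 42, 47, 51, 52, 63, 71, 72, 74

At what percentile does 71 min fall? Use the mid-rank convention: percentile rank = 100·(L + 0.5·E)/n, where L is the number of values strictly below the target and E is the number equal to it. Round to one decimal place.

Count below 71: L = 12; count equal: E = 1; n = 15.
Percentile rank = 100·(12 + 0.5·1)/15 = 100·12.5/15 = 83.33.

83.3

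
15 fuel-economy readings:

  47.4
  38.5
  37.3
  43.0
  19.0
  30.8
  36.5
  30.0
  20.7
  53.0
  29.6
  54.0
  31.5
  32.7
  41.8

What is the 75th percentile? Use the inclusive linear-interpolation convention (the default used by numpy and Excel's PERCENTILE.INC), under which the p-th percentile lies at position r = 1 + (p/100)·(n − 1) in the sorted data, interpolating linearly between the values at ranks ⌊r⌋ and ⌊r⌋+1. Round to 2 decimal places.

Sorted: 19.0, 20.7, 29.6, 30.0, 30.8, 31.5, 32.7, 36.5, 37.3, 38.5, 41.8, 43.0, 47.4, 53.0, 54.0.
n = 15.
r = 1 + (75/100)·(15 − 1) = 1 + 10.5 = 11.5.
Rank 11 is 41.8 and rank 12 is 43.0.
Interpolate: 41.8 + 0.5·(43.0 − 41.8) = 41.8 + 0.5·1.2 = 42.4.

42.40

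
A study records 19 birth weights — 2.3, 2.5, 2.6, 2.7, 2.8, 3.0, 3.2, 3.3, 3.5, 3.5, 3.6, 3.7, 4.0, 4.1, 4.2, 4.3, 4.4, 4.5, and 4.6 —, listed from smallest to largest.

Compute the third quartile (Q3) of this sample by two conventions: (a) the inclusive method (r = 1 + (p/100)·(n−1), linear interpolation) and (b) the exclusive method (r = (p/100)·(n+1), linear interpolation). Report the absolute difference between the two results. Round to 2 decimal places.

0.05

n = 19.
(a) r = 14.5; between ranks 14 (4.1) and 15 (4.2): 4.15.
(b) r = 15 → value at rank 15 = 4.2.
|4.15 − 4.2| = 0.05.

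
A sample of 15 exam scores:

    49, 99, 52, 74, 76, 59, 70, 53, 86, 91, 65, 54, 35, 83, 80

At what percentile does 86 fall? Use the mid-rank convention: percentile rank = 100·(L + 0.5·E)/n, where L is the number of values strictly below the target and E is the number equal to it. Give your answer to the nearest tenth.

Sorted: 35, 49, 52, 53, 54, 59, 65, 70, 74, 76, 80, 83, 86, 91, 99.
Count below 86: L = 12; count equal: E = 1; n = 15.
Percentile rank = 100·(12 + 0.5·1)/15 = 100·12.5/15 = 83.33.

83.3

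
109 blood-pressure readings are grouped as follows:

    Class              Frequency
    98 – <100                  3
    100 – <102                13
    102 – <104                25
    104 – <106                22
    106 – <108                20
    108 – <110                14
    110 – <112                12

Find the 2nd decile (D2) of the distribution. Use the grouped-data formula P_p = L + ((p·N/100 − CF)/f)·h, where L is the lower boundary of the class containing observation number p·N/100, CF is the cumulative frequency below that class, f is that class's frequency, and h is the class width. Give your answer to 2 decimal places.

102.46

N = 109; target position k = 20/100 · 109 = 21.8.
Cumulative frequencies: 3, 16, 41, 63, 83, 97, 109.
Observation 21.8 falls in the class 102 – <104.
L = 102, CF = 16, f = 25, h = 2.
P20 = 102 + ((21.8 − 16)/25)·2 = 102 + 0.464 = 102.464.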